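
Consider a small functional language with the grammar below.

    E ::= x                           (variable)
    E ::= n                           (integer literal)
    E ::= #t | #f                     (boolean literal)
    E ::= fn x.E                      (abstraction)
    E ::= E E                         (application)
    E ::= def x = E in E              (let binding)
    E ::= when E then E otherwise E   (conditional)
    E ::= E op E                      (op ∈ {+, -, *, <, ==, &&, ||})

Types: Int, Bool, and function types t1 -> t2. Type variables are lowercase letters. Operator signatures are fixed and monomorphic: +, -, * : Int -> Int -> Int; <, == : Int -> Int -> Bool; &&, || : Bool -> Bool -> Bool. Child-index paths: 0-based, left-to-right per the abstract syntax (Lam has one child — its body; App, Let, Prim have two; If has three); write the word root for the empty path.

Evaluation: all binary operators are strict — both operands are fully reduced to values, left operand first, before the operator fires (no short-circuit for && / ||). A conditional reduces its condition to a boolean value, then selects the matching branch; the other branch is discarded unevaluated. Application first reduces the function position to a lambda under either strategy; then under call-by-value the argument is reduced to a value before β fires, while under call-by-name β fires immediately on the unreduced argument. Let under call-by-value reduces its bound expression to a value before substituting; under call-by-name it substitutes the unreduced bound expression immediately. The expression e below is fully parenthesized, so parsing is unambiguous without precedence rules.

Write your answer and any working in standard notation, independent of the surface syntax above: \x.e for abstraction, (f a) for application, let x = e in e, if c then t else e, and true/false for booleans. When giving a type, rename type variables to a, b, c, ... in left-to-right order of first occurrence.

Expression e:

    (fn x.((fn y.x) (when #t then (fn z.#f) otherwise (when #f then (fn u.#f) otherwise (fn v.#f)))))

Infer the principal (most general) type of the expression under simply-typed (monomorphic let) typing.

Trace:
x : a
\y._ : b -> a
  unify Bool ~ Bool
\z._ : c -> Bool
  unify Bool ~ Bool
\u._ : d -> Bool
\v._ : e -> Bool
  unify d -> Bool ~ e -> Bool
  unify d ~ e
  unify Bool ~ Bool
  unify c -> Bool ~ e -> Bool
  unify c ~ e
  unify Bool ~ Bool
  unify b -> a ~ (e -> Bool) -> f
  unify b ~ e -> Bool
  unify a ~ f
_ _ : f
\x._ : f -> f

Answer: a -> a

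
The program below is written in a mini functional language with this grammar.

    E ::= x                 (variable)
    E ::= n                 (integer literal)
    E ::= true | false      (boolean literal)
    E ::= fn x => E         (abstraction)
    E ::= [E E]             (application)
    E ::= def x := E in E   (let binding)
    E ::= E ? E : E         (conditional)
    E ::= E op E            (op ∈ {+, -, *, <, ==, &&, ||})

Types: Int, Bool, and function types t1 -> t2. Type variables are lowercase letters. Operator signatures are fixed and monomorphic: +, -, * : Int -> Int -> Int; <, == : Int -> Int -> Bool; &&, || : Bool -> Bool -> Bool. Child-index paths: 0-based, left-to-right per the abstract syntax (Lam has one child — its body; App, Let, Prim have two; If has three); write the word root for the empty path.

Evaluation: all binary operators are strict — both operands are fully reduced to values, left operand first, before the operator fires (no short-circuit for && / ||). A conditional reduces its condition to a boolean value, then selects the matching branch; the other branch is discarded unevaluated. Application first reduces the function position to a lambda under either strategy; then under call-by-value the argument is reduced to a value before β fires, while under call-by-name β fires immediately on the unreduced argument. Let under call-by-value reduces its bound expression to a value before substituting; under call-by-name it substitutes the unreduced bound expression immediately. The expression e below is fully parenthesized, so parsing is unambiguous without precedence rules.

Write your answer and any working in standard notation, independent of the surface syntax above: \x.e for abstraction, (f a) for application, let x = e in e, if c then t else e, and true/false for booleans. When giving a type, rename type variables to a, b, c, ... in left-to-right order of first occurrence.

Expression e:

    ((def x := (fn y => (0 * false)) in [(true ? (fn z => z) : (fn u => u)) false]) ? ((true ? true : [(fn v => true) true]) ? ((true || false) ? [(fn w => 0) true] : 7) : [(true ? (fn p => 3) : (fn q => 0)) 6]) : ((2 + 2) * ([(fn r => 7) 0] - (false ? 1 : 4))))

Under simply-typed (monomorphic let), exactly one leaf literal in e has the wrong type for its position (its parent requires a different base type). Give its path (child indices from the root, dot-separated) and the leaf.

Derivation:
  unify Int ~ Int
  unify Bool ~ Int
  FAIL: mismatch Bool ~ Int

Answer: 0.0.0.1 : false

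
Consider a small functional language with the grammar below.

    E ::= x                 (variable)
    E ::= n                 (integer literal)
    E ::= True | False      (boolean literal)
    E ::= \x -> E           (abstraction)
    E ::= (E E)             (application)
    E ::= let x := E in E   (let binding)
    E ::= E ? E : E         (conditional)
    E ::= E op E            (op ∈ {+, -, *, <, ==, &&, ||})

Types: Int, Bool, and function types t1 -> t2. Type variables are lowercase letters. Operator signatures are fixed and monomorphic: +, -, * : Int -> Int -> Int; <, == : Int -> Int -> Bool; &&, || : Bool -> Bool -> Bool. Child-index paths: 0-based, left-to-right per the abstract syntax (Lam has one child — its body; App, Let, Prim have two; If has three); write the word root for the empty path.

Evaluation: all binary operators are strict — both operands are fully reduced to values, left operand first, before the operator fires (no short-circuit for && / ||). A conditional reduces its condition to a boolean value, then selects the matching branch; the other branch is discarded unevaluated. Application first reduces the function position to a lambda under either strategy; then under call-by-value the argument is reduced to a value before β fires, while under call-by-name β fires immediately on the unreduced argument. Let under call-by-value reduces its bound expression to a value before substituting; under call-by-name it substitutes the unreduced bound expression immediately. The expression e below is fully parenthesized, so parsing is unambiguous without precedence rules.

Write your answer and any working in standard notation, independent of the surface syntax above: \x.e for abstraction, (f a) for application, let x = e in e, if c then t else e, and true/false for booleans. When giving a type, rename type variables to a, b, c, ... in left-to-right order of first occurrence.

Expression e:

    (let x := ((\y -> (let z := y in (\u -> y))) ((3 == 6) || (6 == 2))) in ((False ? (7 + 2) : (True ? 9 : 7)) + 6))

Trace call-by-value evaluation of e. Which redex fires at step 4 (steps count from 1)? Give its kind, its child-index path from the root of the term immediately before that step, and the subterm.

Answer: beta at 0 : ((\y.(let z = y in (\u.y))) false)

Working:
step 0: (let x = ((\y.(let z = y in (\u.y))) ((3 == 6) || (6 == 2))) in ((if false then (7 + 2) else (if true then 9 else 7)) + 6))
step 1: [delta@0.1.0] (let x = ((\y.(let z = y in (\u.y))) (false || (6 == 2))) in ((if false then (7 + 2) else (if true then 9 else 7)) + 6))
step 2: [delta@0.1.1] (let x = ((\y.(let z = y in (\u.y))) (false || false)) in ((if false then (7 + 2) else (if true then 9 else 7)) + 6))
step 3: [delta@0.1] (let x = ((\y.(let z = y in (\u.y))) false) in ((if false then (7 + 2) else (if true then 9 else 7)) + 6))
step 4: [beta@0] (let x = (let z = false in (\u.false)) in ((if false then (7 + 2) else (if true then 9 else 7)) + 6))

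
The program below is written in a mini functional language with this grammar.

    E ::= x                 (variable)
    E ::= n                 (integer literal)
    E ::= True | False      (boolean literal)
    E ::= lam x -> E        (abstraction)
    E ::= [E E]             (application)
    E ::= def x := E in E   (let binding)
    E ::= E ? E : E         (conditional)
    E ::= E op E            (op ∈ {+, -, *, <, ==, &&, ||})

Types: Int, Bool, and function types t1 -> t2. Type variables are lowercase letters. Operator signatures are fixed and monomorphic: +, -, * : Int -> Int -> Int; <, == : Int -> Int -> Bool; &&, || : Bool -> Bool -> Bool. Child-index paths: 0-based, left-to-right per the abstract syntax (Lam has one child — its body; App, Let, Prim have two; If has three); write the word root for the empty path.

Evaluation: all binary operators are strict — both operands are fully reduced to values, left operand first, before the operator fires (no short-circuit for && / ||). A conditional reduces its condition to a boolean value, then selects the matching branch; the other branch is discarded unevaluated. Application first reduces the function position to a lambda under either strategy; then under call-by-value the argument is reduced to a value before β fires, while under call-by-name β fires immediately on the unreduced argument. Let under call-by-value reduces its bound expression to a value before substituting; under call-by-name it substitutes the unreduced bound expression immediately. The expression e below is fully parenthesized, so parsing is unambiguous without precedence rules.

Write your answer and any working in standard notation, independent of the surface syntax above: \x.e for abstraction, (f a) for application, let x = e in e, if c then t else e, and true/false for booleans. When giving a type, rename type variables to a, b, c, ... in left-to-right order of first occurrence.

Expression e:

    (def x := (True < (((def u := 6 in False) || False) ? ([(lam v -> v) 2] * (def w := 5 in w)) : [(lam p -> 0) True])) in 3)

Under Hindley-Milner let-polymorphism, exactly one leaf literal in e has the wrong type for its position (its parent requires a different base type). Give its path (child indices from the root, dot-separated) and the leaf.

Answer: 0.0 : true

Derivation:
  unify Bool ~ Int
  FAIL: mismatch Bool ~ Int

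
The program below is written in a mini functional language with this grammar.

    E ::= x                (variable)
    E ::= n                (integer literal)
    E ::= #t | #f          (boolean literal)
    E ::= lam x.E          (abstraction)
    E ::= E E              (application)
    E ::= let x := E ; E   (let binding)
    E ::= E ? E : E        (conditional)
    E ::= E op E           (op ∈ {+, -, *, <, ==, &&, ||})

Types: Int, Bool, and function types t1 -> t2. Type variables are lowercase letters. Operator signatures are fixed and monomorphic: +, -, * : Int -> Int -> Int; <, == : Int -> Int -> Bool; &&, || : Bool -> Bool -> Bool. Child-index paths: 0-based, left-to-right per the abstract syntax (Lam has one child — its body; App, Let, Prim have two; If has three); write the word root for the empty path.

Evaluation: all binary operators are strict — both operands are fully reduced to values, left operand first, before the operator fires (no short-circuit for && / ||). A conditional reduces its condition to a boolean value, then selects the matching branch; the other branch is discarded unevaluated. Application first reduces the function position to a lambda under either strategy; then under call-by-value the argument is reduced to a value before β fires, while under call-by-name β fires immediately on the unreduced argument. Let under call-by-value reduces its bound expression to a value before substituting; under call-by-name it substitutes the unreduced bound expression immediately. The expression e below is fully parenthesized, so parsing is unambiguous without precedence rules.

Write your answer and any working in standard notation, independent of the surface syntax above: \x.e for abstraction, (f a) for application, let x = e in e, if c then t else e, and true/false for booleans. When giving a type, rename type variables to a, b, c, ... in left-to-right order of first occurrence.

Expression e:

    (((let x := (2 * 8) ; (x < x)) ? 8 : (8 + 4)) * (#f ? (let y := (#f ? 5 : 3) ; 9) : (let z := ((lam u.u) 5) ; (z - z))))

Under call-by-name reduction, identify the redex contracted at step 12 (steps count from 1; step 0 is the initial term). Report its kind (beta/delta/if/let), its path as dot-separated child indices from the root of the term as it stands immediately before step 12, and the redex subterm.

Answer: delta at root : (12 * 0)

Working:
step 0: ((if (let x = (2 * 8) in (x < x)) then 8 else (8 + 4)) * (if false then (let y = (if false then 5 else 3) in 9) else (let z = ((\u.u) 5) in (z - z))))
step 1: [let@0.0] ((if ((2 * 8) < (2 * 8)) then 8 else (8 + 4)) * (if false then (let y = (if false then 5 else 3) in 9) else (let z = ((\u.u) 5) in (z - z))))
step 2: [delta@0.0.0] ((if (16 < (2 * 8)) then 8 else (8 + 4)) * (if false then (let y = (if false then 5 else 3) in 9) else (let z = ((\u.u) 5) in (z - z))))
step 3: [delta@0.0.1] ((if (16 < 16) then 8 else (8 + 4)) * (if false then (let y = (if false then 5 else 3) in 9) else (let z = ((\u.u) 5) in (z - z))))
step 4: [delta@0.0] ((if false then 8 else (8 + 4)) * (if false then (let y = (if false then 5 else 3) in 9) else (let z = ((\u.u) 5) in (z - z))))
step 5: [if@0] ((8 + 4) * (if false then (let y = (if false then 5 else 3) in 9) else (let z = ((\u.u) 5) in (z - z))))
step 6: [delta@0] (12 * (if false then (let y = (if false then 5 else 3) in 9) else (let z = ((\u.u) 5) in (z - z))))
step 7: [if@1] (12 * (let z = ((\u.u) 5) in (z - z)))
step 8: [let@1] (12 * (((\u.u) 5) - ((\u.u) 5)))
step 9: [beta@1.0] (12 * (5 - ((\u.u) 5)))
step 10: [beta@1.1] (12 * (5 - 5))
step 11: [delta@1] (12 * 0)
step 12: [delta@root] 0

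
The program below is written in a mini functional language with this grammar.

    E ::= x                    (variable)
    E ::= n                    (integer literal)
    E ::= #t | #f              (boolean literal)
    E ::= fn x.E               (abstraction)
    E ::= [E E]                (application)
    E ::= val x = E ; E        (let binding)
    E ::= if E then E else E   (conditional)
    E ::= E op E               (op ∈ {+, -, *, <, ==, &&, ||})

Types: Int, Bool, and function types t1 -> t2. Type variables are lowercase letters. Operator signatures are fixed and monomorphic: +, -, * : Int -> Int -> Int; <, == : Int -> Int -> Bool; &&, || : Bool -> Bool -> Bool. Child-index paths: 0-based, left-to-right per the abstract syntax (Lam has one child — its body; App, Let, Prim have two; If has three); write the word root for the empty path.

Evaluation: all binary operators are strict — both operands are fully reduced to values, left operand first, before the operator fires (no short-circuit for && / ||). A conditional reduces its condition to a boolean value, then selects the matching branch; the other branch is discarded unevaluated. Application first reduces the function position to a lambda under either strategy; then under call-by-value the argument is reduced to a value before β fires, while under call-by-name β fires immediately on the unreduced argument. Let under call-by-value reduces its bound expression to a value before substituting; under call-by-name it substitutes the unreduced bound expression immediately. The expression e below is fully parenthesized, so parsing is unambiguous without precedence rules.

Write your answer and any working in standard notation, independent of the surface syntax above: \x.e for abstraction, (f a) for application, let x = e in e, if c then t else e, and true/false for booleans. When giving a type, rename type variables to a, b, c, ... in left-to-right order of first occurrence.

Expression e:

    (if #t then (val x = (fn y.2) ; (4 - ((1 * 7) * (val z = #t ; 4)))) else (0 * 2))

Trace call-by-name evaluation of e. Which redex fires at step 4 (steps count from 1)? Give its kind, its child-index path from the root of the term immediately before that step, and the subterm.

Working:
step 0: (if true then (let x = (\y.2) in (4 - ((1 * 7) * (let z = true in 4)))) else (0 * 2))
step 1: [if@root] (let x = (\y.2) in (4 - ((1 * 7) * (let z = true in 4))))
step 2: [let@root] (4 - ((1 * 7) * (let z = true in 4)))
step 3: [delta@1.0] (4 - (7 * (let z = true in 4)))
step 4: [let@1.1] (4 - (7 * 4))

Answer: let at 1.1 : (let z = true in 4)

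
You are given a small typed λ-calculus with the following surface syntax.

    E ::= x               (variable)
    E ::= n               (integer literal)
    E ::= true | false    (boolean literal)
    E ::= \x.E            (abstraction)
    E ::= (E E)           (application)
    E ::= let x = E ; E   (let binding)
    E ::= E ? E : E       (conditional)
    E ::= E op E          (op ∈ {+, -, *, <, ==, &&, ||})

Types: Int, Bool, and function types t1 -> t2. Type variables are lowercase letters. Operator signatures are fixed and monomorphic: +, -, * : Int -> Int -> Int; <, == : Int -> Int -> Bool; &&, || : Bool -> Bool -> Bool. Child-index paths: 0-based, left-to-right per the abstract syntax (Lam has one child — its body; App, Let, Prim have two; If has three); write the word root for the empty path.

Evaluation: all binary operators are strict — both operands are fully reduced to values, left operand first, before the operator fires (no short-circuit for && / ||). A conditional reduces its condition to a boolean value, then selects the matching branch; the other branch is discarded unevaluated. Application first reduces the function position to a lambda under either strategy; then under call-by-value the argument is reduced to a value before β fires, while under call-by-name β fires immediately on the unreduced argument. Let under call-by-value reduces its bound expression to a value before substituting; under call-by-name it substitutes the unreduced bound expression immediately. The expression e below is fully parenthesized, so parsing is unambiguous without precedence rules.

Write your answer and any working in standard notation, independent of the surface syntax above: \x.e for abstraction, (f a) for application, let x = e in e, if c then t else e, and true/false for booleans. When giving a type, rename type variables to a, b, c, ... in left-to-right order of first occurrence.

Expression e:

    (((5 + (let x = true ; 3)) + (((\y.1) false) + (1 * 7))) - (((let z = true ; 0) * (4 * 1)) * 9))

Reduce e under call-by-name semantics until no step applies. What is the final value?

Derivation:
step 0: (((5 + (let x = true in 3)) + (((\y.1) false) + (1 * 7))) - (((let z = true in 0) * (4 * 1)) * 9))
step 1: [let@0.0.1] (((5 + 3) + (((\y.1) false) + (1 * 7))) - (((let z = true in 0) * (4 * 1)) * 9))
step 2: [delta@0.0] ((8 + (((\y.1) false) + (1 * 7))) - (((let z = true in 0) * (4 * 1)) * 9))
step 3: [beta@0.1.0] ((8 + (1 + (1 * 7))) - (((let z = true in 0) * (4 * 1)) * 9))
step 4: [delta@0.1.1] ((8 + (1 + 7)) - (((let z = true in 0) * (4 * 1)) * 9))
step 5: [delta@0.1] ((8 + 8) - (((let z = true in 0) * (4 * 1)) * 9))
step 6: [delta@0] (16 - (((let z = true in 0) * (4 * 1)) * 9))
step 7: [let@1.0.0] (16 - ((0 * (4 * 1)) * 9))
step 8: [delta@1.0.1] (16 - ((0 * 4) * 9))
step 9: [delta@1.0] (16 - (0 * 9))
step 10: [delta@1] (16 - 0)
step 11: [delta@root] 16

Answer: 16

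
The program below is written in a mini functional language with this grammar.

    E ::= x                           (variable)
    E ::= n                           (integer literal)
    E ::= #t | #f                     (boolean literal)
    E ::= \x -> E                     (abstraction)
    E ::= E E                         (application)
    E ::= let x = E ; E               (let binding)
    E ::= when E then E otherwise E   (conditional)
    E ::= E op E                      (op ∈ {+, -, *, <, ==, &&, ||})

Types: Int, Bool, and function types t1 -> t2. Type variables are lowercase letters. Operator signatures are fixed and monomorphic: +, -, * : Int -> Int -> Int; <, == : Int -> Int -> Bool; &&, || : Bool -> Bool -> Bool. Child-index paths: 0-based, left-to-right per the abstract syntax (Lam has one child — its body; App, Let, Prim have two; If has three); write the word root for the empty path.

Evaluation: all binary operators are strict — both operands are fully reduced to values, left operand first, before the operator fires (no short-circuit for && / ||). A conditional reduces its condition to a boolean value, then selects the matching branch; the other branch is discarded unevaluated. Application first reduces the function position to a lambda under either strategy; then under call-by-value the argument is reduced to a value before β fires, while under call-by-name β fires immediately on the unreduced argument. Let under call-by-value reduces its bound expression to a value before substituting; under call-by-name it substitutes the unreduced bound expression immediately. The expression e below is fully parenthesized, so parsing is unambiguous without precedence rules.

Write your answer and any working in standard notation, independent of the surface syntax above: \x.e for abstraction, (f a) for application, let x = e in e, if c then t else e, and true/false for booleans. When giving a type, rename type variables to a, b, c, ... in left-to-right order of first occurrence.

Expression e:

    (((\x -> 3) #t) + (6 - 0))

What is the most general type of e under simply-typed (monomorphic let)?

Answer: Int

Derivation:
\x._ : a -> Int
  unify a -> Int ~ Bool -> b
  unify a ~ Bool
  unify Int ~ b
_ _ : Int
  unify Int ~ Int
  unify Int ~ Int
  unify Int ~ Int
  unify Int ~ Int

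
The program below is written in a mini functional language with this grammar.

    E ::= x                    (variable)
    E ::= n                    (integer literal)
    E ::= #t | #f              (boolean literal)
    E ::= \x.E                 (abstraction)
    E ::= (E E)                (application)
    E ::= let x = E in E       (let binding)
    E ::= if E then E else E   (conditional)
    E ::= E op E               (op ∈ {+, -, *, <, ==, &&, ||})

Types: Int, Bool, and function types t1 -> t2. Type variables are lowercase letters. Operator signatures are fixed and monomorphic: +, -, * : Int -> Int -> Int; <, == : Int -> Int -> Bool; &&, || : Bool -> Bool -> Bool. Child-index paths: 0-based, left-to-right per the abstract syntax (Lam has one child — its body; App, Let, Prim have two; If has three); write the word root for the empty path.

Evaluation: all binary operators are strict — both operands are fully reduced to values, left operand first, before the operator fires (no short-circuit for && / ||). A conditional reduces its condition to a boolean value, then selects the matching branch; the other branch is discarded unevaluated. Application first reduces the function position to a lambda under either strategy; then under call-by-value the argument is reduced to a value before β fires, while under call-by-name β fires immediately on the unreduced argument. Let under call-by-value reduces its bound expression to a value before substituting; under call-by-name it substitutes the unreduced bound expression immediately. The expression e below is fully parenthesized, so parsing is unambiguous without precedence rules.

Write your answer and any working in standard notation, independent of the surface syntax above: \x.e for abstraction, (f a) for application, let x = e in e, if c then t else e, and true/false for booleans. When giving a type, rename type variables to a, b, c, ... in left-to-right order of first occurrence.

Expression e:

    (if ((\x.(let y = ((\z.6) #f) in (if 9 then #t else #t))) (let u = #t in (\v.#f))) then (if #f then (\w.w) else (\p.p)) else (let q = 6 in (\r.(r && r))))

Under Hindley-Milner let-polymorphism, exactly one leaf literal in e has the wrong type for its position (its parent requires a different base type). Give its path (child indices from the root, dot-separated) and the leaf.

Answer: 0.0.0.1.0 : 9

Trace:
\z._ : b -> Int
  unify b -> Int ~ Bool -> c
  unify b ~ Bool
  unify Int ~ c
_ _ : Int
let y : Int
  unify Int ~ Bool
  FAIL: mismatch Int ~ Bool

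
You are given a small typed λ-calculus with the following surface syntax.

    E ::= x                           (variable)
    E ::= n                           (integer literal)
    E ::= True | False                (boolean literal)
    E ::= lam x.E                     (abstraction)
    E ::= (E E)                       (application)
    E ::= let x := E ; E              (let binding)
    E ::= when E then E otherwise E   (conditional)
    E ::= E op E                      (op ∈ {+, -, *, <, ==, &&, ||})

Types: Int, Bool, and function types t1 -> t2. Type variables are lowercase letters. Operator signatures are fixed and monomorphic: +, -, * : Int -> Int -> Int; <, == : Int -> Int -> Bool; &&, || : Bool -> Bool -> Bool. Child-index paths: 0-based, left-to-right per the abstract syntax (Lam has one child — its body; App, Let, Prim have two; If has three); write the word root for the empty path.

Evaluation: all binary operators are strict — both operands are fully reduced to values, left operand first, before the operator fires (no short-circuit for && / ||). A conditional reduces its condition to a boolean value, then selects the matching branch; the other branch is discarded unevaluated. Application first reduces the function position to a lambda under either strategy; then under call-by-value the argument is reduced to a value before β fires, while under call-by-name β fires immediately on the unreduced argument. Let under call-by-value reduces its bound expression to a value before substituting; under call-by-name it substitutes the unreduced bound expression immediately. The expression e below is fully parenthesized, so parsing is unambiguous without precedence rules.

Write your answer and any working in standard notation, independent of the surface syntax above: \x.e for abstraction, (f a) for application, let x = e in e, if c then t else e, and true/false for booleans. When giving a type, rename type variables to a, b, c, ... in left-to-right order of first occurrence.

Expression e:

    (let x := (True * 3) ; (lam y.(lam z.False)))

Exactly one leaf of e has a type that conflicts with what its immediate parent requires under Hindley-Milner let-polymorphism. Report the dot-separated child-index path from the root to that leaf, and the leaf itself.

Answer: 0.0 : true

Derivation:
  unify Bool ~ Int
  FAIL: mismatch Bool ~ Int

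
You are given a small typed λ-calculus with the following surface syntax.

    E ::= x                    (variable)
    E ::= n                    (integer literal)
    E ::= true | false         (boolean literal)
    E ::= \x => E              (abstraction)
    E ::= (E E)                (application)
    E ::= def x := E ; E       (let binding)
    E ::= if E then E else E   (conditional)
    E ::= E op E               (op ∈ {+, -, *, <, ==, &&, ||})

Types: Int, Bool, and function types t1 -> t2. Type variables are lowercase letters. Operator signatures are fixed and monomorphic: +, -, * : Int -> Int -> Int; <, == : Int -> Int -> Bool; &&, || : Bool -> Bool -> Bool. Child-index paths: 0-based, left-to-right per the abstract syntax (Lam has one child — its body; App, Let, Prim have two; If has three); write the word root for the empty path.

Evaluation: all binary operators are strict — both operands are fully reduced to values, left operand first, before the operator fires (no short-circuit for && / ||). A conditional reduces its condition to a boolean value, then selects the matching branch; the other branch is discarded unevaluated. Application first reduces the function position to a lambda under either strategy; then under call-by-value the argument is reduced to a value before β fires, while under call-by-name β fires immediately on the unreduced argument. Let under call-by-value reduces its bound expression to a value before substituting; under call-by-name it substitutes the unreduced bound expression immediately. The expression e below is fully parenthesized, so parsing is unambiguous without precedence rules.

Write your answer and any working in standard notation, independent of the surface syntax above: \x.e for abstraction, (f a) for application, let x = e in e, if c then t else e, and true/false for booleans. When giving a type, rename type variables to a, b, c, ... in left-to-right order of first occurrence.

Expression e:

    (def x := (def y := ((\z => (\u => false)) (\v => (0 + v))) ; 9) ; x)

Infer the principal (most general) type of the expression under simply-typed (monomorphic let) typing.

Derivation:
\u._ : b -> Bool
\z._ : a -> b -> Bool
  unify Int ~ Int
v : c
  unify c ~ Int
\v._ : Int -> Int
  unify a -> b -> Bool ~ (Int -> Int) -> d
  unify a ~ Int -> Int
  unify b -> Bool ~ d
_ _ : b -> Bool
let y : b -> Bool
let x : Int
x : Int

Answer: Int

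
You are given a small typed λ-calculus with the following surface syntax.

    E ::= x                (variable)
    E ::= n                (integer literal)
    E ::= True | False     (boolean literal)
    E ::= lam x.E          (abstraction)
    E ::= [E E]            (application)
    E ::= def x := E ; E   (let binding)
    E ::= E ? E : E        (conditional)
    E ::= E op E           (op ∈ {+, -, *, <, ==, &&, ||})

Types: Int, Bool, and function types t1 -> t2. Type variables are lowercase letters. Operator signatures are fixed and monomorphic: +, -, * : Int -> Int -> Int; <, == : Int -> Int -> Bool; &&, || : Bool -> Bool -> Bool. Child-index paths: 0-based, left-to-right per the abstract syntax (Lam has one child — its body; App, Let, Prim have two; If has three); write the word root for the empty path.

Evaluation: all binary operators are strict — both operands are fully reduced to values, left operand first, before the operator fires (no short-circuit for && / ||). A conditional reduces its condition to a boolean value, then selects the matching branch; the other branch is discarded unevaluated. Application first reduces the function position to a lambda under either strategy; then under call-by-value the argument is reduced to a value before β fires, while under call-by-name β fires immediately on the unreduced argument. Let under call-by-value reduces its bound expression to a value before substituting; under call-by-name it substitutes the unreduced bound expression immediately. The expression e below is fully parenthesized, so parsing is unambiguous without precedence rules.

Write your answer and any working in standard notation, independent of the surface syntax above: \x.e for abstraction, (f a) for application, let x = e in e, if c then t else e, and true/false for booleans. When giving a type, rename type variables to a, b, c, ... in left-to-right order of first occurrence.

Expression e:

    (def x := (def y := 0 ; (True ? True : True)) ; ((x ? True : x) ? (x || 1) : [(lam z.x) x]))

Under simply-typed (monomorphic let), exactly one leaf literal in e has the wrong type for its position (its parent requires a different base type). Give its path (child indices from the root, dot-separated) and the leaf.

Trace:
let y : Int
  unify Bool ~ Bool
  unify Bool ~ Bool
let x : Bool
x : Bool
  unify Bool ~ Bool
x : Bool
  unify Bool ~ Bool
  unify Bool ~ Bool
x : Bool
  unify Bool ~ Bool
  unify Int ~ Bool
  FAIL: mismatch Int ~ Bool

Answer: 1.1.1 : 1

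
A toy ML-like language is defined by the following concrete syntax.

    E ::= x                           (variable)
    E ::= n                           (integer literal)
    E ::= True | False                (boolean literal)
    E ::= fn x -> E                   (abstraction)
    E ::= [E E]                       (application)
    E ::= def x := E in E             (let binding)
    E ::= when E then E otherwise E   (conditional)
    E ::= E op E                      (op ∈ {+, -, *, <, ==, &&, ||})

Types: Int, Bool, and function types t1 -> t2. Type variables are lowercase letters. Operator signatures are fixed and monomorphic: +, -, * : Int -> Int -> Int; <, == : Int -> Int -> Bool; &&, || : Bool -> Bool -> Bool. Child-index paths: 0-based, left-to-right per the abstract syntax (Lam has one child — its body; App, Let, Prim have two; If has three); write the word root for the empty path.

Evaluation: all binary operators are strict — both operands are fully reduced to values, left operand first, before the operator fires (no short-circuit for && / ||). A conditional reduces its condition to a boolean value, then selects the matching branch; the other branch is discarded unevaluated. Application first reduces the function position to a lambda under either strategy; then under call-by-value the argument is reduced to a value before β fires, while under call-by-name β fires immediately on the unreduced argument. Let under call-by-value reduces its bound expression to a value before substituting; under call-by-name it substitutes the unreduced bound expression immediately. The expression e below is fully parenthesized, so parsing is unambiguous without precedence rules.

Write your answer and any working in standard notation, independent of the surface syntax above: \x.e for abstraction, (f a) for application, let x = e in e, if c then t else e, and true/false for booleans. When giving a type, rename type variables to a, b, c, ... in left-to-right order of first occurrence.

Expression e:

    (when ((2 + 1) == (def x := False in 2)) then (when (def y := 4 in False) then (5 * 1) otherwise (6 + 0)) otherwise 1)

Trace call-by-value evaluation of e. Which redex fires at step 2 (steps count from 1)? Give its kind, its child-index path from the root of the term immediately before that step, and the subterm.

Answer: let at 0.1 : (let x = false in 2)

Derivation:
step 0: (if ((2 + 1) == (let x = false in 2)) then (if (let y = 4 in false) then (5 * 1) else (6 + 0)) else 1)
step 1: [delta@0.0] (if (3 == (let x = false in 2)) then (if (let y = 4 in false) then (5 * 1) else (6 + 0)) else 1)
step 2: [let@0.1] (if (3 == 2) then (if (let y = 4 in false) then (5 * 1) else (6 + 0)) else 1)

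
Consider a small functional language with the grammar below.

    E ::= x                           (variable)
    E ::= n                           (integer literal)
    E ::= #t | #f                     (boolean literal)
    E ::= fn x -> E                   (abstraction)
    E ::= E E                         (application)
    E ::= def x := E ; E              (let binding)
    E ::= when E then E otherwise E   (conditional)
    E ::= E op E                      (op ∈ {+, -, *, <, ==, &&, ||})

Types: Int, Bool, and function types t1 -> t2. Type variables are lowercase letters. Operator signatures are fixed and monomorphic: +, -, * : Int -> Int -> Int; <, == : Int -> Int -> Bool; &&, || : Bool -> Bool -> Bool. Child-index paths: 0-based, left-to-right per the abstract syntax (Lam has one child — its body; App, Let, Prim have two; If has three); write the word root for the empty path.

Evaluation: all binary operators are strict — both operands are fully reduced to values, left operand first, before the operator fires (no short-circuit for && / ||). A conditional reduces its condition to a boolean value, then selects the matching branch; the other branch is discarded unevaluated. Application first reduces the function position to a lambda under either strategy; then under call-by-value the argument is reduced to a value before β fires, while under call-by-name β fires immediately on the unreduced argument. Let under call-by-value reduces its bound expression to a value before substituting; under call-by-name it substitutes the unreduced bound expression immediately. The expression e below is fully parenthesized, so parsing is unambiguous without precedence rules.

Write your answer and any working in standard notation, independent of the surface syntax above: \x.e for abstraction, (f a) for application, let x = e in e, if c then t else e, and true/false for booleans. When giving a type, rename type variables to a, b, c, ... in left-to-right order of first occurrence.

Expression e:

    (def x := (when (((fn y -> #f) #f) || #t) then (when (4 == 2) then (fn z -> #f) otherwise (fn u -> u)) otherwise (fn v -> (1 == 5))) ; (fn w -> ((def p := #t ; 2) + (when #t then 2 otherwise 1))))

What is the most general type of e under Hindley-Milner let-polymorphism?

Working:
\y._ : a -> Bool
  unify a -> Bool ~ Bool -> b
  unify a ~ Bool
  unify Bool ~ b
_ _ : Bool
  unify Bool ~ Bool
  unify Bool ~ Bool
  unify Bool ~ Bool
  unify Int ~ Int
  unify Int ~ Int
  unify Bool ~ Bool
\z._ : c -> Bool
u : d
\u._ : d -> d
  unify c -> Bool ~ d -> d
  unify c ~ d
  unify Bool ~ d
  unify Int ~ Int
  unify Int ~ Int
\v._ : e -> Bool
  unify Bool -> Bool ~ e -> Bool
  unify Bool ~ e
  unify Bool ~ Bool
let x : Bool -> Bool
let p : Bool
  unify Int ~ Int
  unify Bool ~ Bool
  unify Int ~ Int
  unify Int ~ Int
\w._ : f -> Int

Answer: a -> Int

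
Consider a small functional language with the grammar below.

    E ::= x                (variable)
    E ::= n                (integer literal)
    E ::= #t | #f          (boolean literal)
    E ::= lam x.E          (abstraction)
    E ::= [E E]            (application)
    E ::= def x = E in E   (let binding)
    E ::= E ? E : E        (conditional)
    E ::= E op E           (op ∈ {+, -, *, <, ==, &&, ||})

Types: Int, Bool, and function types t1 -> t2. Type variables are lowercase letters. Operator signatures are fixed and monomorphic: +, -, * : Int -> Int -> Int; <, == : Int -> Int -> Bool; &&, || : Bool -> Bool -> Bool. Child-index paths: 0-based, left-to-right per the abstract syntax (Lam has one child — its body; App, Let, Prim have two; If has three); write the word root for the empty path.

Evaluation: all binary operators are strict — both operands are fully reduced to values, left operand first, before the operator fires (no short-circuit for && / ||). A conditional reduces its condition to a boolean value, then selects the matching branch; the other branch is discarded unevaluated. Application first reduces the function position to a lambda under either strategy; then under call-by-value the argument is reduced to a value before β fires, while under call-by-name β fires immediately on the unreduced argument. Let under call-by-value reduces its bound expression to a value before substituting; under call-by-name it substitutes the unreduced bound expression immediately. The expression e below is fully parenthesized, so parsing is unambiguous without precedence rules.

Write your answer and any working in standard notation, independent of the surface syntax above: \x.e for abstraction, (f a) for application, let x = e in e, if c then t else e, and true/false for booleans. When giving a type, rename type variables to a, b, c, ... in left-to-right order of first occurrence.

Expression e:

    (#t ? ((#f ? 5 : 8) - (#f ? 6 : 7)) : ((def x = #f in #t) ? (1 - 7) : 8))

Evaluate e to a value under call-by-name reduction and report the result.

Working:
step 0: (if true then ((if false then 5 else 8) - (if false then 6 else 7)) else (if (let x = false in true) then (1 - 7) else 8))
step 1: [if@root] ((if false then 5 else 8) - (if false then 6 else 7))
step 2: [if@0] (8 - (if false then 6 else 7))
step 3: [if@1] (8 - 7)
step 4: [delta@root] 1

Answer: 1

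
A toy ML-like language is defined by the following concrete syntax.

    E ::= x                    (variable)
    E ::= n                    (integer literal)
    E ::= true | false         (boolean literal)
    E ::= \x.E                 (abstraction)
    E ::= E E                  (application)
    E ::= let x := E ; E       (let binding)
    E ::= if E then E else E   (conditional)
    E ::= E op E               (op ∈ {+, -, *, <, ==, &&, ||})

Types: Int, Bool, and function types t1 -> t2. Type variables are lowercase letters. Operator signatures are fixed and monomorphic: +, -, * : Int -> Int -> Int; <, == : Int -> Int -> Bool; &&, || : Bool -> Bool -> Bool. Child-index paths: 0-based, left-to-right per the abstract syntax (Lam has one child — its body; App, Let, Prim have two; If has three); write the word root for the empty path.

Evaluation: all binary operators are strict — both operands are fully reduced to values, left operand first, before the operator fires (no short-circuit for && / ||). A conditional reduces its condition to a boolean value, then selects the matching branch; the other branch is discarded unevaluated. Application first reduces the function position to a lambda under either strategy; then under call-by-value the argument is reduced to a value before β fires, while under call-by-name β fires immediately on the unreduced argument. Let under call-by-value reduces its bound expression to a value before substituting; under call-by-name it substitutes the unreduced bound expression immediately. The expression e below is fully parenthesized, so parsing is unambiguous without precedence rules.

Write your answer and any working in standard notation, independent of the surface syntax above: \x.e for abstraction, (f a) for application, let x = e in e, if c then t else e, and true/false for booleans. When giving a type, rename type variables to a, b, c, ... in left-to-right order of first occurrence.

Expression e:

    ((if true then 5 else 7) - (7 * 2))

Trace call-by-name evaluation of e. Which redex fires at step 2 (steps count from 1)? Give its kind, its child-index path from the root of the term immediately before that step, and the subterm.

Derivation:
step 0: ((if true then 5 else 7) - (7 * 2))
step 1: [if@0] (5 - (7 * 2))
step 2: [delta@1] (5 - 14)

Answer: delta at 1 : (7 * 2)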